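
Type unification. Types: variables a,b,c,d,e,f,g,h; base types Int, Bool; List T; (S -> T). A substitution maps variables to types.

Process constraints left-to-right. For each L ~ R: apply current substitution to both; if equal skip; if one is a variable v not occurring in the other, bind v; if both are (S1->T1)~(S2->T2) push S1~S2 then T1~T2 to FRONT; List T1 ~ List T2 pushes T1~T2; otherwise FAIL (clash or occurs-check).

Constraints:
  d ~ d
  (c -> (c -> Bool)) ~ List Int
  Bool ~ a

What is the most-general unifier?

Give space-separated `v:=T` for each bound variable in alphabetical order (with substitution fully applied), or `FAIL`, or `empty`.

step 1: unify d ~ d  [subst: {-} | 2 pending]
  -> identical, skip
step 2: unify (c -> (c -> Bool)) ~ List Int  [subst: {-} | 1 pending]
  clash: (c -> (c -> Bool)) vs List Int

Answer: FAIL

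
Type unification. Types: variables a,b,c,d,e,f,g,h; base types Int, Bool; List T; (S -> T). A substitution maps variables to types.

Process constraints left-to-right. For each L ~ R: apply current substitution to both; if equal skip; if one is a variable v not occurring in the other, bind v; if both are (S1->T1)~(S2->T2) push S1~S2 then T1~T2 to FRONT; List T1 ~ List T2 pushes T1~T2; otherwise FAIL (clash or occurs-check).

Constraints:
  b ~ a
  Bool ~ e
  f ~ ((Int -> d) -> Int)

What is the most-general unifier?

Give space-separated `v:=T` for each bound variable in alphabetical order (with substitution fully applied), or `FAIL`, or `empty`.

Answer: b:=a e:=Bool f:=((Int -> d) -> Int)

Derivation:
step 1: unify b ~ a  [subst: {-} | 2 pending]
  bind b := a
step 2: unify Bool ~ e  [subst: {b:=a} | 1 pending]
  bind e := Bool
step 3: unify f ~ ((Int -> d) -> Int)  [subst: {b:=a, e:=Bool} | 0 pending]
  bind f := ((Int -> d) -> Int)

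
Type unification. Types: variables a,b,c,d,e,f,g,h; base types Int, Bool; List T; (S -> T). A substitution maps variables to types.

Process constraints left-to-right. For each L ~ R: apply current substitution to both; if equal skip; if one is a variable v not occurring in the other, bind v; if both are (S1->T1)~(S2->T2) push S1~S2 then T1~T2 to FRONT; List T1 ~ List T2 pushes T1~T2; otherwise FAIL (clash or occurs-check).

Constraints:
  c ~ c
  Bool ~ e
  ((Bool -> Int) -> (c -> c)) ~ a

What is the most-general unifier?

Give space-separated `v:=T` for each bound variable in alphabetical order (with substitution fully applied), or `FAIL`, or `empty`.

Answer: a:=((Bool -> Int) -> (c -> c)) e:=Bool

Derivation:
step 1: unify c ~ c  [subst: {-} | 2 pending]
  -> identical, skip
step 2: unify Bool ~ e  [subst: {-} | 1 pending]
  bind e := Bool
step 3: unify ((Bool -> Int) -> (c -> c)) ~ a  [subst: {e:=Bool} | 0 pending]
  bind a := ((Bool -> Int) -> (c -> c))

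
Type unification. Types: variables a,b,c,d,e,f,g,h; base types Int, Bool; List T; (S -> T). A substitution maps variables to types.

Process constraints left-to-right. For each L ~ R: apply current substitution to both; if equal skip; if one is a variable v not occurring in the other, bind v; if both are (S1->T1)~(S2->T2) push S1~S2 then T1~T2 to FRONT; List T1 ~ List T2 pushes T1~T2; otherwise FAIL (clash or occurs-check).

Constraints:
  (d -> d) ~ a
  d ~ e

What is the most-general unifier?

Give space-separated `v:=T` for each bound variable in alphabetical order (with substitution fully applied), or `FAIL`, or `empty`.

Answer: a:=(e -> e) d:=e

Derivation:
step 1: unify (d -> d) ~ a  [subst: {-} | 1 pending]
  bind a := (d -> d)
step 2: unify d ~ e  [subst: {a:=(d -> d)} | 0 pending]
  bind d := e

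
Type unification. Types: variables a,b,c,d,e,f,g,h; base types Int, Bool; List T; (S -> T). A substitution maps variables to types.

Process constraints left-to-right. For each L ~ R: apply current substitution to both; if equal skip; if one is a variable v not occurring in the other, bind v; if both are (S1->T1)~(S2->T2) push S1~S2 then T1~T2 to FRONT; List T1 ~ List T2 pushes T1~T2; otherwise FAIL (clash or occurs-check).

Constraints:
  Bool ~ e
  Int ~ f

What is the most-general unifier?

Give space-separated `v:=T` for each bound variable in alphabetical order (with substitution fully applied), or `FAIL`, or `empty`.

Answer: e:=Bool f:=Int

Derivation:
step 1: unify Bool ~ e  [subst: {-} | 1 pending]
  bind e := Bool
step 2: unify Int ~ f  [subst: {e:=Bool} | 0 pending]
  bind f := Int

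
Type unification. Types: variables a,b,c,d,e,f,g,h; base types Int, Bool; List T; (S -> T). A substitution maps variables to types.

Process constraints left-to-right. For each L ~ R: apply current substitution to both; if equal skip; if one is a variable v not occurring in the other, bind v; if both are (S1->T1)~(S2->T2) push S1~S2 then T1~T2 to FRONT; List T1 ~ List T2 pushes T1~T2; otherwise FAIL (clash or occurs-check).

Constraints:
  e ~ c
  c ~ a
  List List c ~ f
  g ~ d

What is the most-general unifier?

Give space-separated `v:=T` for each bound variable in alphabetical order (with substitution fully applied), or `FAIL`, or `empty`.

Answer: c:=a e:=a f:=List List a g:=d

Derivation:
step 1: unify e ~ c  [subst: {-} | 3 pending]
  bind e := c
step 2: unify c ~ a  [subst: {e:=c} | 2 pending]
  bind c := a
step 3: unify List List a ~ f  [subst: {e:=c, c:=a} | 1 pending]
  bind f := List List a
step 4: unify g ~ d  [subst: {e:=c, c:=a, f:=List List a} | 0 pending]
  bind g := d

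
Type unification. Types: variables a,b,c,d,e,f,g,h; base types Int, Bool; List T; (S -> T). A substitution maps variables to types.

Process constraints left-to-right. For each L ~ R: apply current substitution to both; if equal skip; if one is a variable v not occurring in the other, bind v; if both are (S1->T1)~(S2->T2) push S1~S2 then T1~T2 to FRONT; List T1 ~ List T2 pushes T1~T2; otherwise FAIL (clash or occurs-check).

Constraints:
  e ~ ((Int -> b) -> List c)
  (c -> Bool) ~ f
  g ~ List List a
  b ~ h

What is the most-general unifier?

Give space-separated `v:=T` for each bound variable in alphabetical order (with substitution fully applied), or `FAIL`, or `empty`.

step 1: unify e ~ ((Int -> b) -> List c)  [subst: {-} | 3 pending]
  bind e := ((Int -> b) -> List c)
step 2: unify (c -> Bool) ~ f  [subst: {e:=((Int -> b) -> List c)} | 2 pending]
  bind f := (c -> Bool)
step 3: unify g ~ List List a  [subst: {e:=((Int -> b) -> List c), f:=(c -> Bool)} | 1 pending]
  bind g := List List a
step 4: unify b ~ h  [subst: {e:=((Int -> b) -> List c), f:=(c -> Bool), g:=List List a} | 0 pending]
  bind b := h

Answer: b:=h e:=((Int -> h) -> List c) f:=(c -> Bool) g:=List List a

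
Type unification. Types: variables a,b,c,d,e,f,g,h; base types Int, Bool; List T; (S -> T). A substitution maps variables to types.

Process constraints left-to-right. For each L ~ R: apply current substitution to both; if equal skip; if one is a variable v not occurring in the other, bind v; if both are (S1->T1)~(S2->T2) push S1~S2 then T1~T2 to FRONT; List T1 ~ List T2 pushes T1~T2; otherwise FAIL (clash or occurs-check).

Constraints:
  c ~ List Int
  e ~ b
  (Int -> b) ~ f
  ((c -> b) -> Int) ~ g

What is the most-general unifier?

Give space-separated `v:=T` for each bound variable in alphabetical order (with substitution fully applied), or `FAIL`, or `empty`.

step 1: unify c ~ List Int  [subst: {-} | 3 pending]
  bind c := List Int
step 2: unify e ~ b  [subst: {c:=List Int} | 2 pending]
  bind e := b
step 3: unify (Int -> b) ~ f  [subst: {c:=List Int, e:=b} | 1 pending]
  bind f := (Int -> b)
step 4: unify ((List Int -> b) -> Int) ~ g  [subst: {c:=List Int, e:=b, f:=(Int -> b)} | 0 pending]
  bind g := ((List Int -> b) -> Int)

Answer: c:=List Int e:=b f:=(Int -> b) g:=((List Int -> b) -> Int)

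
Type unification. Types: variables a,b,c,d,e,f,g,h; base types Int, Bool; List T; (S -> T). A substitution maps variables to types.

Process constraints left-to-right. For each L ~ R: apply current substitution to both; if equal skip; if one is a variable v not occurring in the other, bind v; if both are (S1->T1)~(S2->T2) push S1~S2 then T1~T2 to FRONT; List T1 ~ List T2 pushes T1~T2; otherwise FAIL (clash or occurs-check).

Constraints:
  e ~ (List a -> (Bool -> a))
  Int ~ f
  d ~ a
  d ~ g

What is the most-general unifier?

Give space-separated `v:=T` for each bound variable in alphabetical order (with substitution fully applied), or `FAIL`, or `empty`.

Answer: a:=g d:=g e:=(List g -> (Bool -> g)) f:=Int

Derivation:
step 1: unify e ~ (List a -> (Bool -> a))  [subst: {-} | 3 pending]
  bind e := (List a -> (Bool -> a))
step 2: unify Int ~ f  [subst: {e:=(List a -> (Bool -> a))} | 2 pending]
  bind f := Int
step 3: unify d ~ a  [subst: {e:=(List a -> (Bool -> a)), f:=Int} | 1 pending]
  bind d := a
step 4: unify a ~ g  [subst: {e:=(List a -> (Bool -> a)), f:=Int, d:=a} | 0 pending]
  bind a := g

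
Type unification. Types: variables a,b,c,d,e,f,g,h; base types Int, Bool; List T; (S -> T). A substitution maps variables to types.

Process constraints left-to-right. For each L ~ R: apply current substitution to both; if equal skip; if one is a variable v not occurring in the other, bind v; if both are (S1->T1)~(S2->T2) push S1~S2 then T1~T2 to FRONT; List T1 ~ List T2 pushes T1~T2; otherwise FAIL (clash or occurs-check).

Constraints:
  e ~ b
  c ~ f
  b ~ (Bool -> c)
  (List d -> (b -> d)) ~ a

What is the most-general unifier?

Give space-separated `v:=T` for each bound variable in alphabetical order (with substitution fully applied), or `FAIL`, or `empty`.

Answer: a:=(List d -> ((Bool -> f) -> d)) b:=(Bool -> f) c:=f e:=(Bool -> f)

Derivation:
step 1: unify e ~ b  [subst: {-} | 3 pending]
  bind e := b
step 2: unify c ~ f  [subst: {e:=b} | 2 pending]
  bind c := f
step 3: unify b ~ (Bool -> f)  [subst: {e:=b, c:=f} | 1 pending]
  bind b := (Bool -> f)
step 4: unify (List d -> ((Bool -> f) -> d)) ~ a  [subst: {e:=b, c:=f, b:=(Bool -> f)} | 0 pending]
  bind a := (List d -> ((Bool -> f) -> d))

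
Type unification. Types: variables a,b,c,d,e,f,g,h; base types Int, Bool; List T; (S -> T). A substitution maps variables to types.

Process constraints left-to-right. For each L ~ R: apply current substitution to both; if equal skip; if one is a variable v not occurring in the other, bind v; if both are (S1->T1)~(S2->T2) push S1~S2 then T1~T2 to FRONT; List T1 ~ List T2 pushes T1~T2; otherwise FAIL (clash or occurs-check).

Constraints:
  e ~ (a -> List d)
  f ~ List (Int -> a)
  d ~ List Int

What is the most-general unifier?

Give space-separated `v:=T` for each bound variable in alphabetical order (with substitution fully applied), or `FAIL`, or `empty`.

Answer: d:=List Int e:=(a -> List List Int) f:=List (Int -> a)

Derivation:
step 1: unify e ~ (a -> List d)  [subst: {-} | 2 pending]
  bind e := (a -> List d)
step 2: unify f ~ List (Int -> a)  [subst: {e:=(a -> List d)} | 1 pending]
  bind f := List (Int -> a)
step 3: unify d ~ List Int  [subst: {e:=(a -> List d), f:=List (Int -> a)} | 0 pending]
  bind d := List Int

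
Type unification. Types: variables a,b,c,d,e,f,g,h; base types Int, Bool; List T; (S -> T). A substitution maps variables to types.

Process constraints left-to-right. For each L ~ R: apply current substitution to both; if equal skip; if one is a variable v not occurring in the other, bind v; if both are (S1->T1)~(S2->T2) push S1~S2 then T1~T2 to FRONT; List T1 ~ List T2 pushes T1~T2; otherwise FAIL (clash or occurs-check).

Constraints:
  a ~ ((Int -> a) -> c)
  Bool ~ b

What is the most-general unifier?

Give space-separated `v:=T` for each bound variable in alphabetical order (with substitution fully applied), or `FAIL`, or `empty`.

step 1: unify a ~ ((Int -> a) -> c)  [subst: {-} | 1 pending]
  occurs-check fail: a in ((Int -> a) -> c)

Answer: FAIL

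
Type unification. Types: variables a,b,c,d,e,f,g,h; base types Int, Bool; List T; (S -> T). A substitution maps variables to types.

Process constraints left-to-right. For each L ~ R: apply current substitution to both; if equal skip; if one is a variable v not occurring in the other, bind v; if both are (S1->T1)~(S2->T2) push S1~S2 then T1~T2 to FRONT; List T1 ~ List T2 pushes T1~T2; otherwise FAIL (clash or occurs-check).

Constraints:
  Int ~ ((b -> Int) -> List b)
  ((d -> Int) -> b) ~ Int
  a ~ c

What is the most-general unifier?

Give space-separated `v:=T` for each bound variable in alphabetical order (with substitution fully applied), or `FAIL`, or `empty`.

Answer: FAIL

Derivation:
step 1: unify Int ~ ((b -> Int) -> List b)  [subst: {-} | 2 pending]
  clash: Int vs ((b -> Int) -> List b)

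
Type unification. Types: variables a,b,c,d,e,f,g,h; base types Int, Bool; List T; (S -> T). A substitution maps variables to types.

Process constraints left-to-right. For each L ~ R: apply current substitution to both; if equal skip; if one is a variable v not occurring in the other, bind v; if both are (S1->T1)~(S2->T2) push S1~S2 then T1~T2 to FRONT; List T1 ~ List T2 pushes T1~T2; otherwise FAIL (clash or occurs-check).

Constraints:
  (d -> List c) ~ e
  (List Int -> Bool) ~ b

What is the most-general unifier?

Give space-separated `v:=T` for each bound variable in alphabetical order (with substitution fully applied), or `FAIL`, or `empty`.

step 1: unify (d -> List c) ~ e  [subst: {-} | 1 pending]
  bind e := (d -> List c)
step 2: unify (List Int -> Bool) ~ b  [subst: {e:=(d -> List c)} | 0 pending]
  bind b := (List Int -> Bool)

Answer: b:=(List Int -> Bool) e:=(d -> List c)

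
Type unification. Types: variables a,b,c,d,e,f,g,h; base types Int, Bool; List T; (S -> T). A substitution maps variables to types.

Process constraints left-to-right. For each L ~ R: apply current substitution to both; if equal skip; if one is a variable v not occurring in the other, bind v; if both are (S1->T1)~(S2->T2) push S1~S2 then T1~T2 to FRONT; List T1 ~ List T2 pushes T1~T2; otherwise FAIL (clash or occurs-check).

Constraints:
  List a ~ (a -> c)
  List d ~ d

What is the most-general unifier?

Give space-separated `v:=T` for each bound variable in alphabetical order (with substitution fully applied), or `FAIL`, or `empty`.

step 1: unify List a ~ (a -> c)  [subst: {-} | 1 pending]
  clash: List a vs (a -> c)

Answer: FAIL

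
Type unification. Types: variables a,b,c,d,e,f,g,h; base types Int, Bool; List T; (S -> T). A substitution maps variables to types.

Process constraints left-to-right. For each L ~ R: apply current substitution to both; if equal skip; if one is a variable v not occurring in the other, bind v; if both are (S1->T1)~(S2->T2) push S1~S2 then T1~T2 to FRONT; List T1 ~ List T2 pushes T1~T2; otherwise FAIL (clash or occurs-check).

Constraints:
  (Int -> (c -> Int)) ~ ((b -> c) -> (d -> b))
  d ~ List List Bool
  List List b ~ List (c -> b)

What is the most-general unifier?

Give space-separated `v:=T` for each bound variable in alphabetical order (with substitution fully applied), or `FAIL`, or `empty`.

step 1: unify (Int -> (c -> Int)) ~ ((b -> c) -> (d -> b))  [subst: {-} | 2 pending]
  -> decompose arrow: push Int~(b -> c), (c -> Int)~(d -> b)
step 2: unify Int ~ (b -> c)  [subst: {-} | 3 pending]
  clash: Int vs (b -> c)

Answer: FAIL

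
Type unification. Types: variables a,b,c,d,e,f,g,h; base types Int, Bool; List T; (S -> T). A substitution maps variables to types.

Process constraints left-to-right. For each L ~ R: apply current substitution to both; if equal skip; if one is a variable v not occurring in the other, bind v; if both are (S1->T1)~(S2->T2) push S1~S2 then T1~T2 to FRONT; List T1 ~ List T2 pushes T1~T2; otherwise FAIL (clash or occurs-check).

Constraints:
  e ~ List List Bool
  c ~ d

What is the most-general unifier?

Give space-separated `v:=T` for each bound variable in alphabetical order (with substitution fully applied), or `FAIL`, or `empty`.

step 1: unify e ~ List List Bool  [subst: {-} | 1 pending]
  bind e := List List Bool
step 2: unify c ~ d  [subst: {e:=List List Bool} | 0 pending]
  bind c := d

Answer: c:=d e:=List List Bool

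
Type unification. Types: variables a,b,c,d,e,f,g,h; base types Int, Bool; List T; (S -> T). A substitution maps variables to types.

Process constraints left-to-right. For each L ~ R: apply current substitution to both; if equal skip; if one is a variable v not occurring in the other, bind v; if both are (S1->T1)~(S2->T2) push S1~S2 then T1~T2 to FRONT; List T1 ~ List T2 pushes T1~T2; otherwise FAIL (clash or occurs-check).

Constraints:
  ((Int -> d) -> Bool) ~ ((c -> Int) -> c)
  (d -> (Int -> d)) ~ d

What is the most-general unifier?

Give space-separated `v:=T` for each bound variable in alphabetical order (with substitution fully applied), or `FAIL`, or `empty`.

step 1: unify ((Int -> d) -> Bool) ~ ((c -> Int) -> c)  [subst: {-} | 1 pending]
  -> decompose arrow: push (Int -> d)~(c -> Int), Bool~c
step 2: unify (Int -> d) ~ (c -> Int)  [subst: {-} | 2 pending]
  -> decompose arrow: push Int~c, d~Int
step 3: unify Int ~ c  [subst: {-} | 3 pending]
  bind c := Int
step 4: unify d ~ Int  [subst: {c:=Int} | 2 pending]
  bind d := Int
step 5: unify Bool ~ Int  [subst: {c:=Int, d:=Int} | 1 pending]
  clash: Bool vs Int

Answer: FAIL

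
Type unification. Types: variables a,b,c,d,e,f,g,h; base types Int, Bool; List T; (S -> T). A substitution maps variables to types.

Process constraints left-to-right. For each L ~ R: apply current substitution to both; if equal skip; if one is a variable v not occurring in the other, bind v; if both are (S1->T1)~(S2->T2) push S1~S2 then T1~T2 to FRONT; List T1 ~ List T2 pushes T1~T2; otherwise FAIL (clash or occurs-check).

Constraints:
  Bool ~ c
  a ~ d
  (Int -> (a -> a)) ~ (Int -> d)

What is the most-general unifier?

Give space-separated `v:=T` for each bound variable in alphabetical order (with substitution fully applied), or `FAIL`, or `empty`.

Answer: FAIL

Derivation:
step 1: unify Bool ~ c  [subst: {-} | 2 pending]
  bind c := Bool
step 2: unify a ~ d  [subst: {c:=Bool} | 1 pending]
  bind a := d
step 3: unify (Int -> (d -> d)) ~ (Int -> d)  [subst: {c:=Bool, a:=d} | 0 pending]
  -> decompose arrow: push Int~Int, (d -> d)~d
step 4: unify Int ~ Int  [subst: {c:=Bool, a:=d} | 1 pending]
  -> identical, skip
step 5: unify (d -> d) ~ d  [subst: {c:=Bool, a:=d} | 0 pending]
  occurs-check fail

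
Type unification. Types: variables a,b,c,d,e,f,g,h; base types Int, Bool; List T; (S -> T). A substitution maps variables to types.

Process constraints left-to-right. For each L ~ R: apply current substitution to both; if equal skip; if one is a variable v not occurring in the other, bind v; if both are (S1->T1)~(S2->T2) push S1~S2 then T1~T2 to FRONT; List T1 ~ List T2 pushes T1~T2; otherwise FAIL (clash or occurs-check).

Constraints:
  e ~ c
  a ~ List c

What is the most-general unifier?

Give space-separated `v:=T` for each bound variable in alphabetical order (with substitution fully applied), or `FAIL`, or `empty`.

step 1: unify e ~ c  [subst: {-} | 1 pending]
  bind e := c
step 2: unify a ~ List c  [subst: {e:=c} | 0 pending]
  bind a := List c

Answer: a:=List c e:=c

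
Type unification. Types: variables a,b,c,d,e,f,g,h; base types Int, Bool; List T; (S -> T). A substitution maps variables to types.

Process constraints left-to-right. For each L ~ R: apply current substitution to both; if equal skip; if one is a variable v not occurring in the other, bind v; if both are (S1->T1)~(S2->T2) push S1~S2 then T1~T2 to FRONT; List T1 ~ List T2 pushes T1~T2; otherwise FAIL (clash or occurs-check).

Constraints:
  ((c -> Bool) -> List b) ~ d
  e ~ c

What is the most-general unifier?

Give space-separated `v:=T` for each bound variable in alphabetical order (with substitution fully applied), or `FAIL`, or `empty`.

step 1: unify ((c -> Bool) -> List b) ~ d  [subst: {-} | 1 pending]
  bind d := ((c -> Bool) -> List b)
step 2: unify e ~ c  [subst: {d:=((c -> Bool) -> List b)} | 0 pending]
  bind e := c

Answer: d:=((c -> Bool) -> List b) e:=c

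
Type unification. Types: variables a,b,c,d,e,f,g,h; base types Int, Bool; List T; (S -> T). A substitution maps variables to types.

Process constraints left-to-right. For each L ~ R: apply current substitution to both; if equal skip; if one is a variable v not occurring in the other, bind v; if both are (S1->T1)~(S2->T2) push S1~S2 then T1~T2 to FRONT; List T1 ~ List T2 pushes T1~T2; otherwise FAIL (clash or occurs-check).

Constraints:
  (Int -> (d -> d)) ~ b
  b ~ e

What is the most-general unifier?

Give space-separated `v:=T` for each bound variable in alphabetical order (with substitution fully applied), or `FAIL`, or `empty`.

step 1: unify (Int -> (d -> d)) ~ b  [subst: {-} | 1 pending]
  bind b := (Int -> (d -> d))
step 2: unify (Int -> (d -> d)) ~ e  [subst: {b:=(Int -> (d -> d))} | 0 pending]
  bind e := (Int -> (d -> d))

Answer: b:=(Int -> (d -> d)) e:=(Int -> (d -> d))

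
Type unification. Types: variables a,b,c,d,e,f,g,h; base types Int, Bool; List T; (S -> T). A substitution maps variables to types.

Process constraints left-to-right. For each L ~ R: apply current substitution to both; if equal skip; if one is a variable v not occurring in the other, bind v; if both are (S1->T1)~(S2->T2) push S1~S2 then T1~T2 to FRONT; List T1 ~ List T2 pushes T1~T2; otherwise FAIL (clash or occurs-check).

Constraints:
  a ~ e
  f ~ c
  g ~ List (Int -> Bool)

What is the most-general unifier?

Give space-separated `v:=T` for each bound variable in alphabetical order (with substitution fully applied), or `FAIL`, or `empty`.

Answer: a:=e f:=c g:=List (Int -> Bool)

Derivation:
step 1: unify a ~ e  [subst: {-} | 2 pending]
  bind a := e
step 2: unify f ~ c  [subst: {a:=e} | 1 pending]
  bind f := c
step 3: unify g ~ List (Int -> Bool)  [subst: {a:=e, f:=c} | 0 pending]
  bind g := List (Int -> Bool)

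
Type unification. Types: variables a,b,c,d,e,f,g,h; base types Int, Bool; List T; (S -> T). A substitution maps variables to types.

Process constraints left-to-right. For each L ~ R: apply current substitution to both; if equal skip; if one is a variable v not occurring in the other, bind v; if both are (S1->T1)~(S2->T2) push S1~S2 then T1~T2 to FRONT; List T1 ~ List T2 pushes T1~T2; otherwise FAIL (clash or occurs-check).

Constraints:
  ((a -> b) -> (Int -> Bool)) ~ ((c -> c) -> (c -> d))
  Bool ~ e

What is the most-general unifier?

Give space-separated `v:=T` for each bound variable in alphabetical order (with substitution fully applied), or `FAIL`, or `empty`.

step 1: unify ((a -> b) -> (Int -> Bool)) ~ ((c -> c) -> (c -> d))  [subst: {-} | 1 pending]
  -> decompose arrow: push (a -> b)~(c -> c), (Int -> Bool)~(c -> d)
step 2: unify (a -> b) ~ (c -> c)  [subst: {-} | 2 pending]
  -> decompose arrow: push a~c, b~c
step 3: unify a ~ c  [subst: {-} | 3 pending]
  bind a := c
step 4: unify b ~ c  [subst: {a:=c} | 2 pending]
  bind b := c
step 5: unify (Int -> Bool) ~ (c -> d)  [subst: {a:=c, b:=c} | 1 pending]
  -> decompose arrow: push Int~c, Bool~d
step 6: unify Int ~ c  [subst: {a:=c, b:=c} | 2 pending]
  bind c := Int
step 7: unify Bool ~ d  [subst: {a:=c, b:=c, c:=Int} | 1 pending]
  bind d := Bool
step 8: unify Bool ~ e  [subst: {a:=c, b:=c, c:=Int, d:=Bool} | 0 pending]
  bind e := Bool

Answer: a:=Int b:=Int c:=Int d:=Bool e:=Bool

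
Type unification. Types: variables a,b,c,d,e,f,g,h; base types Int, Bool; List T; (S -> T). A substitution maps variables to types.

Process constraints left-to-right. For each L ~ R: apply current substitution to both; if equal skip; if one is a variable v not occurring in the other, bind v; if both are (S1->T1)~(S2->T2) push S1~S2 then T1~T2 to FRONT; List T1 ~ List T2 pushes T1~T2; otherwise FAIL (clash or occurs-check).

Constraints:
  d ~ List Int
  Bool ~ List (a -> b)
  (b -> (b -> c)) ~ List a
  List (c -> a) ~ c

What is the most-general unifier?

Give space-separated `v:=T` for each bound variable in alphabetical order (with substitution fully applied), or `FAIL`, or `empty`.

Answer: FAIL

Derivation:
step 1: unify d ~ List Int  [subst: {-} | 3 pending]
  bind d := List Int
step 2: unify Bool ~ List (a -> b)  [subst: {d:=List Int} | 2 pending]
  clash: Bool vs List (a -> b)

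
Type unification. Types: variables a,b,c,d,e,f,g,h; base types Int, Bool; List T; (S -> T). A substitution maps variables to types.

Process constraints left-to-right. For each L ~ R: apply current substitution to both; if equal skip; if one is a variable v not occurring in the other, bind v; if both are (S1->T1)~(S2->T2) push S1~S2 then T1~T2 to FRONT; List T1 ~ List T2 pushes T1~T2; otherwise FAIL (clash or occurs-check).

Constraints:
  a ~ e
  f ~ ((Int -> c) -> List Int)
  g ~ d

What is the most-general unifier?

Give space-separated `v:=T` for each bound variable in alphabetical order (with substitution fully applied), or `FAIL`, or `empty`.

step 1: unify a ~ e  [subst: {-} | 2 pending]
  bind a := e
step 2: unify f ~ ((Int -> c) -> List Int)  [subst: {a:=e} | 1 pending]
  bind f := ((Int -> c) -> List Int)
step 3: unify g ~ d  [subst: {a:=e, f:=((Int -> c) -> List Int)} | 0 pending]
  bind g := d

Answer: a:=e f:=((Int -> c) -> List Int) g:=d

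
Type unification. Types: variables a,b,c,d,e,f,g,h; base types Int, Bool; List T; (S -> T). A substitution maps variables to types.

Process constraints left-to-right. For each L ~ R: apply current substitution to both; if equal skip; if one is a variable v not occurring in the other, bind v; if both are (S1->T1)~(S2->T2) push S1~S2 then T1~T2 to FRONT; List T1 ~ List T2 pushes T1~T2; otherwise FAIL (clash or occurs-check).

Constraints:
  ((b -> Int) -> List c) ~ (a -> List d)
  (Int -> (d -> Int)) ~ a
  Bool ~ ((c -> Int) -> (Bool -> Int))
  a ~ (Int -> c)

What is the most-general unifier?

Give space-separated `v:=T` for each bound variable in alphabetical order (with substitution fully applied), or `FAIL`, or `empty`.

Answer: FAIL

Derivation:
step 1: unify ((b -> Int) -> List c) ~ (a -> List d)  [subst: {-} | 3 pending]
  -> decompose arrow: push (b -> Int)~a, List c~List d
step 2: unify (b -> Int) ~ a  [subst: {-} | 4 pending]
  bind a := (b -> Int)
step 3: unify List c ~ List d  [subst: {a:=(b -> Int)} | 3 pending]
  -> decompose List: push c~d
step 4: unify c ~ d  [subst: {a:=(b -> Int)} | 3 pending]
  bind c := d
step 5: unify (Int -> (d -> Int)) ~ (b -> Int)  [subst: {a:=(b -> Int), c:=d} | 2 pending]
  -> decompose arrow: push Int~b, (d -> Int)~Int
step 6: unify Int ~ b  [subst: {a:=(b -> Int), c:=d} | 3 pending]
  bind b := Int
step 7: unify (d -> Int) ~ Int  [subst: {a:=(b -> Int), c:=d, b:=Int} | 2 pending]
  clash: (d -> Int) vs Int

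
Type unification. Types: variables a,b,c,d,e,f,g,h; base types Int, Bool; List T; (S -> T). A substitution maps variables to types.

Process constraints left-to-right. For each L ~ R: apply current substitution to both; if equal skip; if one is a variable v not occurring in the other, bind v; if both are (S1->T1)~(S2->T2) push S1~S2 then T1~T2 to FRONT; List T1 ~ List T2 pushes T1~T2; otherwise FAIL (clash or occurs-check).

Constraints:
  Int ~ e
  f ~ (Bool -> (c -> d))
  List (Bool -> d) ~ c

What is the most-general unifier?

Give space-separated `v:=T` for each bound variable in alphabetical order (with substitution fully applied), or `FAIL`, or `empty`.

Answer: c:=List (Bool -> d) e:=Int f:=(Bool -> (List (Bool -> d) -> d))

Derivation:
step 1: unify Int ~ e  [subst: {-} | 2 pending]
  bind e := Int
step 2: unify f ~ (Bool -> (c -> d))  [subst: {e:=Int} | 1 pending]
  bind f := (Bool -> (c -> d))
step 3: unify List (Bool -> d) ~ c  [subst: {e:=Int, f:=(Bool -> (c -> d))} | 0 pending]
  bind c := List (Bool -> d)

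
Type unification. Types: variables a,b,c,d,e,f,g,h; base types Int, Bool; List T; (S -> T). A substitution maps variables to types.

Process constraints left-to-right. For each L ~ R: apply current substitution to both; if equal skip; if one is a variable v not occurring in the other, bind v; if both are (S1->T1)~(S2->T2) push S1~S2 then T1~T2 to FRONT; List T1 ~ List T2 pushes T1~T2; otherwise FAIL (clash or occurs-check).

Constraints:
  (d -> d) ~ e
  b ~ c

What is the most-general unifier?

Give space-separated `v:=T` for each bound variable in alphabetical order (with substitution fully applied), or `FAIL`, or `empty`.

step 1: unify (d -> d) ~ e  [subst: {-} | 1 pending]
  bind e := (d -> d)
step 2: unify b ~ c  [subst: {e:=(d -> d)} | 0 pending]
  bind b := c

Answer: b:=c e:=(d -> d)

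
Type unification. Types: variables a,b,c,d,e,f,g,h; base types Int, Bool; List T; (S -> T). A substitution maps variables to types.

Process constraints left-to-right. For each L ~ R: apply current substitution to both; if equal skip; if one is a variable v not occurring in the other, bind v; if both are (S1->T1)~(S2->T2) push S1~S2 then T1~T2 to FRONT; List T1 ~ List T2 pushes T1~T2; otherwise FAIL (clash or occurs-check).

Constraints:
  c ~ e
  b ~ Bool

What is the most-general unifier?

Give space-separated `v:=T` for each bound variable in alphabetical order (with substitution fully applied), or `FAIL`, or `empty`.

step 1: unify c ~ e  [subst: {-} | 1 pending]
  bind c := e
step 2: unify b ~ Bool  [subst: {c:=e} | 0 pending]
  bind b := Bool

Answer: b:=Bool c:=e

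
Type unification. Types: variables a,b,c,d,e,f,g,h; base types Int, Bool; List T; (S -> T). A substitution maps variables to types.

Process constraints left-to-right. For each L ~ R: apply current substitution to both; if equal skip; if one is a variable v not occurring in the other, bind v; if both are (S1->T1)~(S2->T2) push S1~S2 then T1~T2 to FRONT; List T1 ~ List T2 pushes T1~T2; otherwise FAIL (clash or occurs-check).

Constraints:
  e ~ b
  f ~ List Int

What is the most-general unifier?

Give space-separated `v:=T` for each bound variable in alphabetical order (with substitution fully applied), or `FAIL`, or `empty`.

Answer: e:=b f:=List Int

Derivation:
step 1: unify e ~ b  [subst: {-} | 1 pending]
  bind e := b
step 2: unify f ~ List Int  [subst: {e:=b} | 0 pending]
  bind f := List Int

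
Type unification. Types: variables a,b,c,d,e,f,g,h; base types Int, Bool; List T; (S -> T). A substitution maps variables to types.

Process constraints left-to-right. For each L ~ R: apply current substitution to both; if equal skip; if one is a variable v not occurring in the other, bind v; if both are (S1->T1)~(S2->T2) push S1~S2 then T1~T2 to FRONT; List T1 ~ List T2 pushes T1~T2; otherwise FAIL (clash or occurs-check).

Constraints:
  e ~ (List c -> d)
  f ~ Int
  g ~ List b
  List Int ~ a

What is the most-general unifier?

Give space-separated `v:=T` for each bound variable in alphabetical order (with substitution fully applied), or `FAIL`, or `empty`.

Answer: a:=List Int e:=(List c -> d) f:=Int g:=List b

Derivation:
step 1: unify e ~ (List c -> d)  [subst: {-} | 3 pending]
  bind e := (List c -> d)
step 2: unify f ~ Int  [subst: {e:=(List c -> d)} | 2 pending]
  bind f := Int
step 3: unify g ~ List b  [subst: {e:=(List c -> d), f:=Int} | 1 pending]
  bind g := List b
step 4: unify List Int ~ a  [subst: {e:=(List c -> d), f:=Int, g:=List b} | 0 pending]
  bind a := List Int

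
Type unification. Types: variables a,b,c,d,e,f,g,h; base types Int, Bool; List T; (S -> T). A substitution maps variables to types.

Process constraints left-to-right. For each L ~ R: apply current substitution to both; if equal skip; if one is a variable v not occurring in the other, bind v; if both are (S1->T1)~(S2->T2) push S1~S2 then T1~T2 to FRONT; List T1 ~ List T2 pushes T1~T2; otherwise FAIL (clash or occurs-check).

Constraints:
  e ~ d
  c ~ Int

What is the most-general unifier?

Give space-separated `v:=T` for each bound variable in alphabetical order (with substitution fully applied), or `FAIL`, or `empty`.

step 1: unify e ~ d  [subst: {-} | 1 pending]
  bind e := d
step 2: unify c ~ Int  [subst: {e:=d} | 0 pending]
  bind c := Int

Answer: c:=Int e:=d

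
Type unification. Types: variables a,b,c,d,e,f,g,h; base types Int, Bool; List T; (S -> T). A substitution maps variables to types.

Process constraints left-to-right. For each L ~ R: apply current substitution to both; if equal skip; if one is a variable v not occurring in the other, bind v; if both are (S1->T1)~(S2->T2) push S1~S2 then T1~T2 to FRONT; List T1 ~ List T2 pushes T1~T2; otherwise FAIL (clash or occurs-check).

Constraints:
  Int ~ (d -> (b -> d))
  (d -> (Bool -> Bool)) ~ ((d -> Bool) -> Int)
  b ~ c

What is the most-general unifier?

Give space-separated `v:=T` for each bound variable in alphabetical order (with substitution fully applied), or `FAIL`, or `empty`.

Answer: FAIL

Derivation:
step 1: unify Int ~ (d -> (b -> d))  [subst: {-} | 2 pending]
  clash: Int vs (d -> (b -> d))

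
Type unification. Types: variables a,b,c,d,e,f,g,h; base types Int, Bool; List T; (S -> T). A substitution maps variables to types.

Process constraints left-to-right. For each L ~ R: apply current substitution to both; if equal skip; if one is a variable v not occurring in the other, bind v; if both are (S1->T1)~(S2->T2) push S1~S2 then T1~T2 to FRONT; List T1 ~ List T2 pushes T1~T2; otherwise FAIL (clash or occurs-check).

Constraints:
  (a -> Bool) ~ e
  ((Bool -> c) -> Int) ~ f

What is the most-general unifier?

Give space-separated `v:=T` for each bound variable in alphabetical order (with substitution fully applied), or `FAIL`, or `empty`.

Answer: e:=(a -> Bool) f:=((Bool -> c) -> Int)

Derivation:
step 1: unify (a -> Bool) ~ e  [subst: {-} | 1 pending]
  bind e := (a -> Bool)
step 2: unify ((Bool -> c) -> Int) ~ f  [subst: {e:=(a -> Bool)} | 0 pending]
  bind f := ((Bool -> c) -> Int)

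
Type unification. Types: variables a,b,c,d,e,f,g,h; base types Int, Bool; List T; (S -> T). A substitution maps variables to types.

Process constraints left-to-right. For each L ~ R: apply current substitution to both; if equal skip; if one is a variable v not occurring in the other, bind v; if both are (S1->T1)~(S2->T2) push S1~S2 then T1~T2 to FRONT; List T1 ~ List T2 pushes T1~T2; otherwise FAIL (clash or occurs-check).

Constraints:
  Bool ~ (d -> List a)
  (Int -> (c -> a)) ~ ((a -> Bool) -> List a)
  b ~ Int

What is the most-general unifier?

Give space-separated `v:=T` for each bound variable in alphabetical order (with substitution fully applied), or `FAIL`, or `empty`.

Answer: FAIL

Derivation:
step 1: unify Bool ~ (d -> List a)  [subst: {-} | 2 pending]
  clash: Bool vs (d -> List a)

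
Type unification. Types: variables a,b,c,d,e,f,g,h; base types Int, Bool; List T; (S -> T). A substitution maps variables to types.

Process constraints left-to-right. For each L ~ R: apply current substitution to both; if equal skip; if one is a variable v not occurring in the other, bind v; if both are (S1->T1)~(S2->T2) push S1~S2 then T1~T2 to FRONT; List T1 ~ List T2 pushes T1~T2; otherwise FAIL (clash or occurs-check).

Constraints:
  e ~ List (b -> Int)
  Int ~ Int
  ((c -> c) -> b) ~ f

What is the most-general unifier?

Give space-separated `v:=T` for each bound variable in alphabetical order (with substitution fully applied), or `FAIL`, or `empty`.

step 1: unify e ~ List (b -> Int)  [subst: {-} | 2 pending]
  bind e := List (b -> Int)
step 2: unify Int ~ Int  [subst: {e:=List (b -> Int)} | 1 pending]
  -> identical, skip
step 3: unify ((c -> c) -> b) ~ f  [subst: {e:=List (b -> Int)} | 0 pending]
  bind f := ((c -> c) -> b)

Answer: e:=List (b -> Int) f:=((c -> c) -> b)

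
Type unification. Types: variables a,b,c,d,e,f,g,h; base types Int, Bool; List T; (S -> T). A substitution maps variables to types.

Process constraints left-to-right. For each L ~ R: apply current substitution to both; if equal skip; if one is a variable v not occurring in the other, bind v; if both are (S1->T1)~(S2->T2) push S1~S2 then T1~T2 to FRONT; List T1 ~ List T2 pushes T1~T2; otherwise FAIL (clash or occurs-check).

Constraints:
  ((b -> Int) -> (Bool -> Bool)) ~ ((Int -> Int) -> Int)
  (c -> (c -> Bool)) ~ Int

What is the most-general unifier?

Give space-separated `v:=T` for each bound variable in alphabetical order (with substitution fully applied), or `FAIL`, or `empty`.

Answer: FAIL

Derivation:
step 1: unify ((b -> Int) -> (Bool -> Bool)) ~ ((Int -> Int) -> Int)  [subst: {-} | 1 pending]
  -> decompose arrow: push (b -> Int)~(Int -> Int), (Bool -> Bool)~Int
step 2: unify (b -> Int) ~ (Int -> Int)  [subst: {-} | 2 pending]
  -> decompose arrow: push b~Int, Int~Int
step 3: unify b ~ Int  [subst: {-} | 3 pending]
  bind b := Int
step 4: unify Int ~ Int  [subst: {b:=Int} | 2 pending]
  -> identical, skip
step 5: unify (Bool -> Bool) ~ Int  [subst: {b:=Int} | 1 pending]
  clash: (Bool -> Bool) vs Int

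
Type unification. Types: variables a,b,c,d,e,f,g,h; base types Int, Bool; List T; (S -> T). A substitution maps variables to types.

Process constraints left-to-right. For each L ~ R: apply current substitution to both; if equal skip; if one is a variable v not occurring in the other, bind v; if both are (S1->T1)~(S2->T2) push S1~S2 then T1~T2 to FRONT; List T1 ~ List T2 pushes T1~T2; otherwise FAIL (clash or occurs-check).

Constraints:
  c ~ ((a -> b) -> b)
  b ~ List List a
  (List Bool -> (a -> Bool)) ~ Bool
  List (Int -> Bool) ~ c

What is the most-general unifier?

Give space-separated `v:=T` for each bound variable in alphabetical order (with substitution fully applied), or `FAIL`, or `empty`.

step 1: unify c ~ ((a -> b) -> b)  [subst: {-} | 3 pending]
  bind c := ((a -> b) -> b)
step 2: unify b ~ List List a  [subst: {c:=((a -> b) -> b)} | 2 pending]
  bind b := List List a
step 3: unify (List Bool -> (a -> Bool)) ~ Bool  [subst: {c:=((a -> b) -> b), b:=List List a} | 1 pending]
  clash: (List Bool -> (a -> Bool)) vs Bool

Answer: FAIL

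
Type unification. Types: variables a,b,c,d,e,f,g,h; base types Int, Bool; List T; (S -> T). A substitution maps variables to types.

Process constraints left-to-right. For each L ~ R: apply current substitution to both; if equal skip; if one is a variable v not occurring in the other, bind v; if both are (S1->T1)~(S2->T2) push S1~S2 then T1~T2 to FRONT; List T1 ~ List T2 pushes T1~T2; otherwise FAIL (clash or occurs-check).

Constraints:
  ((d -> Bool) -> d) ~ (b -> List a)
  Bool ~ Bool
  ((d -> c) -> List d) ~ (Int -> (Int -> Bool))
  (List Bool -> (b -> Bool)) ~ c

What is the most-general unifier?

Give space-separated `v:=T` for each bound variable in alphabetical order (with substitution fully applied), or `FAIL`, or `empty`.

step 1: unify ((d -> Bool) -> d) ~ (b -> List a)  [subst: {-} | 3 pending]
  -> decompose arrow: push (d -> Bool)~b, d~List a
step 2: unify (d -> Bool) ~ b  [subst: {-} | 4 pending]
  bind b := (d -> Bool)
step 3: unify d ~ List a  [subst: {b:=(d -> Bool)} | 3 pending]
  bind d := List a
step 4: unify Bool ~ Bool  [subst: {b:=(d -> Bool), d:=List a} | 2 pending]
  -> identical, skip
step 5: unify ((List a -> c) -> List List a) ~ (Int -> (Int -> Bool))  [subst: {b:=(d -> Bool), d:=List a} | 1 pending]
  -> decompose arrow: push (List a -> c)~Int, List List a~(Int -> Bool)
step 6: unify (List a -> c) ~ Int  [subst: {b:=(d -> Bool), d:=List a} | 2 pending]
  clash: (List a -> c) vs Int

Answer: FAIL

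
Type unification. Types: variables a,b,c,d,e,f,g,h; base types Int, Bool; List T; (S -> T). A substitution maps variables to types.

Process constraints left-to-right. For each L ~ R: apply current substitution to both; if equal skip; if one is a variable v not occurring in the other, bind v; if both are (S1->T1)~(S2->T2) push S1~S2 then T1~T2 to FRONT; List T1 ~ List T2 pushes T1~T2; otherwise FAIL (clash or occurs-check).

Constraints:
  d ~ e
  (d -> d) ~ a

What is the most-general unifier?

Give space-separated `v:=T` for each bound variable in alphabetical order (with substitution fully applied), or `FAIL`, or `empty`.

step 1: unify d ~ e  [subst: {-} | 1 pending]
  bind d := e
step 2: unify (e -> e) ~ a  [subst: {d:=e} | 0 pending]
  bind a := (e -> e)

Answer: a:=(e -> e) d:=e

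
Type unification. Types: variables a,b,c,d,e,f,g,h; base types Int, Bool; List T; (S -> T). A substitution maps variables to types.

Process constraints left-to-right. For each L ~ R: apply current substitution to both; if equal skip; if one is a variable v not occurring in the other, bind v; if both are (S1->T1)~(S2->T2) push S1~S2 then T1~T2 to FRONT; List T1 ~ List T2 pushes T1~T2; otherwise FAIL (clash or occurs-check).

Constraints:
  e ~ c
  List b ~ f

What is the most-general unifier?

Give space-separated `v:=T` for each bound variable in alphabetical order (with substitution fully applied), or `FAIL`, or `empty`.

Answer: e:=c f:=List b

Derivation:
step 1: unify e ~ c  [subst: {-} | 1 pending]
  bind e := c
step 2: unify List b ~ f  [subst: {e:=c} | 0 pending]
  bind f := List b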